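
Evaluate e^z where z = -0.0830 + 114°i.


e^-0.0830 = 0.9204
cos(114°) = -0.4067
sin(114°) = 0.9135
Real = 0.9204*(-0.4067) = -0.3743
Imag = 0.9204*0.9135 = 0.8408

-0.3743 + 0.8408i


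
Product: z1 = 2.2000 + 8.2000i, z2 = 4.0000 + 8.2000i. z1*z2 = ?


Real = 2.2*4 - 8.2*8.2 = 8.8 - 67.24 = -58.44
Imag = 2.2*8.2 + 4*8.2 = 18.04 + 32.8 = 50.84

-58.4400 + 50.8400i


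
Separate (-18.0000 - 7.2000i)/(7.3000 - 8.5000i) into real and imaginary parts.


Multiply by conjugate: (-18.0000 - 7.2000i)(7.3000 + 8.5000i) / (7.3^2 + (-8.5)^2)
Numerator real = -18*7.3 - (7.2)*(-8.5) = -70.2
Numerator imag = -7.2*7.3 - (-18)*(-8.5) = -205.56
Denominator = 125.54
Re(z) = -70.2/125.54 = -0.5592
Im(z) = -205.56/125.54 = -1.6374

Re(z) = -0.5592, Im(z) = -1.6374


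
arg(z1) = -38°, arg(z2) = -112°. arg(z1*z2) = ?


arg(z1*z2) = -38° - 112° = -150°
Normalized to (-180°, 180°]: -150°

-150°


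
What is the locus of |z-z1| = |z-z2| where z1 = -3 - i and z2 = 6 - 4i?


Equal distances means the locus is the perpendicular bisector of z1 and z2.
Midpoint = ((-3+6)/2, (-1+(-4))/2) = (1.5000, -2.5000)

Perpendicular bisector through (1.5000, -2.5000)


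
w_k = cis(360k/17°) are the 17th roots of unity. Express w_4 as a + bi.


Angle = 360*4/17 = 84.7059°
a = cos(84.7059°) = 0.0923
b = sin(84.7059°) = 0.9957

0.0923 + 0.9957i


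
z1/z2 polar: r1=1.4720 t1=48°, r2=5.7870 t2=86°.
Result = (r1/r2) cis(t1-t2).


r = 1.4720 / 5.7870 = 0.2544
theta = 48° - 86° = -38° = 322° (mod 360)

0.2544 cis(322°)


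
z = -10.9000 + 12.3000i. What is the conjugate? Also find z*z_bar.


z_bar = -10.9000 - 12.3000i
z*z_bar = (-10.9)^2 + 12.3^2 = 118.81 + 151.29 = 270.1

z_bar = -10.9000 - 12.3000i, z*z_bar = 270.1


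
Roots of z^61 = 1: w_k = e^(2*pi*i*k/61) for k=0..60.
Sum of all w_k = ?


The sum of all 61th roots of unity is 0.
Geometric series: (1 - w^61)/(1 - w) = (1-1)/(1-w) = 0 since w^61 = 1, w ≠ 1.
Alternatively: coefficient of z^60 in z^61 - 1 is 0.

0


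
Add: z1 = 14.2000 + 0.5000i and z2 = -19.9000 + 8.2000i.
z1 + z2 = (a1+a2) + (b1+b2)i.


Real: 14.2 - 19.9 = -5.7
Imag: 0.5 + 8.2 = 8.7

-5.7000 + 8.7000i


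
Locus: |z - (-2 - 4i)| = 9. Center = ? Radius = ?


|z - z0| = r is a circle with center z0 and radius r.
Center = (-2, -4), radius = 9

Circle with center (-2, -4) and radius 9


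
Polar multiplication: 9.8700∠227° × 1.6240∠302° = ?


r = 9.8700 * 1.6240 = 16.0289
theta = 227° + 302° = 529° = 169° (mod 360)

16.0289 cis(169°)


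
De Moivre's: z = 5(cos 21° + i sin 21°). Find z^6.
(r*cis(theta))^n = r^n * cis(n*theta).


r^6 = 5^6 = 15625
n*theta = 6*21° = 126° = 126° (mod 360)
a = 15625*cos(126°) = -9184.1446
b = 15625*sin(126°) = 12640.8905

15625 cis(126°) = -9184.1446 + 12640.8905i


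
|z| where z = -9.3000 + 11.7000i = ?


|z| = sqrt((-9.3)^2 + 11.7^2) = sqrt(86.49 + 136.89) = sqrt(223.38) = 14.9459

|z| = 14.9459


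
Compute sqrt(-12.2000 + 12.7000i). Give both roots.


|z| = sqrt(148.84+161.29) = 17.6105
sqrt((|z|+a)/2) = sqrt((17.6105+(-12.2))/2) = sqrt(2.7053) = 1.6448
sqrt((|z|-a)/2) = sqrt((17.6105-(-12.2))/2) = sqrt(14.9053) = 3.8607

±(1.6448 + 3.8607i) i.e. 1.6448 + 3.8607i and -1.6448 - 3.8607i


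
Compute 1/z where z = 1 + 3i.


|z|^2 = 1+9 = 10
1/z = (1 - 3i)/10

1/z = 0.1000 - 0.3000i


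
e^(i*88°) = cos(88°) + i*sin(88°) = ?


cos(88°) = 0.0349
sin(88°) = 0.9994

e^(i*88°) = 0.0349 + 0.9994i


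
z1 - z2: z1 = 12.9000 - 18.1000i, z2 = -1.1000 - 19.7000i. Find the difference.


Real: 12.9 + 1.1 = 14
Imag: -18.1 + 19.7 = 1.6

14.0000 + 1.6000i


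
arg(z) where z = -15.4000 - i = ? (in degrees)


Re = -15.4, Im = -1
arg = atan2(-1, -15.4) = -176.2847 degrees

arg(z) = -176.2847 degrees


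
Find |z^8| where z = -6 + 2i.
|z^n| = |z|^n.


|z| = sqrt(36+4) = sqrt(40) = 6.3246
|z^8| = |z|^8 = (sqrt(40))^8 = 40^4 = 2560000

|z^8| = 2560000


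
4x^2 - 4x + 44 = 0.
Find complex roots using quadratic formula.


disc = (-4)^2 - 4*4*44 = 16 - 704 = -688
sqrt(|disc|) = sqrt(688) = 26.2298
Real part = 4/(2*4) = 0.5000
Imag part = 26.2298/(2*4) = 3.2787

0.5000 ± 3.2787i


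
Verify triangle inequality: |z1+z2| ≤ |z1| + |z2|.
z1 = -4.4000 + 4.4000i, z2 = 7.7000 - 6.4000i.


|z1| = sqrt((-4.4)^2 + 4.4^2) = sqrt(38.72) = 6.2225
|z2| = sqrt(7.7^2 + (-6.4)^2) = sqrt(100.25) = 10.0125
z1+z2 = 3.3000 - 2.0000i
|z1+z2| = sqrt(14.89) = 3.8588
|z1|+|z2| = 6.2225 + 10.0125 = 16.2350

|z1+z2| = 3.8588 ≤ |z1|+|z2| = 16.2350 (verified)


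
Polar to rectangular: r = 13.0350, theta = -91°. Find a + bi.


a = 13.0350*cos(-91°) = 13.0350*(-0.01745) = -0.2275
b = 13.0350*sin(-91°) = 13.0350*(-0.99985) = -13.0330

-0.2275 - 13.0330i


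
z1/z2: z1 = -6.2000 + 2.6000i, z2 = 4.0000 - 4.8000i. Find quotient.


Conjugate of z2 = 4.0000 + 4.8000i
Numerator: (-6.2000 + 2.6000i)(4.0000 + 4.8000i) = -37.2800 - 19.3600i
Denominator: 4^2 + (-4.8)^2 = 39.04
Result = (-37.2800 - 19.3600i)/39.04

-0.9549 - 0.4959i


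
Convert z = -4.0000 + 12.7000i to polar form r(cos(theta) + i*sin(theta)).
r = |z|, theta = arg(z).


r = sqrt(16+161.29) = sqrt(177.29) = 13.3150
theta = atan2(12.7, -4) = 107.4824 degrees

r = 13.3150, theta = 107.4824 degrees


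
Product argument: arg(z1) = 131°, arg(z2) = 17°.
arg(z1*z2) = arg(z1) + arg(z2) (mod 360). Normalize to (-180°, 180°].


arg(z1*z2) = 131° + 17° = 148°
Normalized to (-180°, 180°]: 148°

148°


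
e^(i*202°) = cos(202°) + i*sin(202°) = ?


cos(202°) = -0.9272
sin(202°) = -0.3746

e^(i*202°) = -0.9272 - 0.3746i


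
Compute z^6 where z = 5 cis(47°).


r^6 = 5^6 = 15625
n*theta = 6*47° = 282° = 282° (mod 360)
a = 15625*cos(282°) = 3248.6202
b = 15625*sin(282°) = -15283.5563

15625 cis(282°) = 3248.6202 - 15283.5563i


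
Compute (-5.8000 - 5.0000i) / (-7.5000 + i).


Conjugate of z2 = -7.5000 - i
Numerator: (-5.8000 - 5.0000i)(-7.5000 - i) = 38.5000 + 43.3000i
Denominator: (-7.5)^2 + 1^2 = 57.25
Result = (38.5000 + 43.3000i)/57.25

0.6725 + 0.7563i


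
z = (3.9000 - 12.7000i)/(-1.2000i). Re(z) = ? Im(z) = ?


Multiply by conjugate: (3.9000 - 12.7000i)(1.2000i) / (0^2 + (-1.2)^2)
Numerator real = 3.9*0 - (12.7)*(-1.2) = 15.24
Numerator imag = -12.7*0 - 3.9*(-1.2) = 4.68
Denominator = 1.44
Re(z) = 15.24/1.44 = 10.5833
Im(z) = 4.68/1.44 = 3.2500

Re(z) = 10.5833, Im(z) = 3.2500


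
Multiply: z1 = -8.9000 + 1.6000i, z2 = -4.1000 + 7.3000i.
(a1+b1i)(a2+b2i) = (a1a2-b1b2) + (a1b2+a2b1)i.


Real = -8.9*(-4.1) - 1.6*7.3 = 36.49 - 11.68 = 24.81
Imag = -8.9*7.3 - (4.1)*1.6 = -64.97 - (6.56) = -71.53

24.8100 - 71.5300i


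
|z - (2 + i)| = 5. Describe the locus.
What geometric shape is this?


|z - z0| = r is a circle with center z0 and radius r.
Center = (2, 1), radius = 5

Circle with center (2, 1) and radius 5


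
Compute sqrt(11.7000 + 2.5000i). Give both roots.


|z| = sqrt(136.89+6.25) = 11.9641
sqrt((|z|+a)/2) = sqrt((11.9641+11.7)/2) = sqrt(11.8321) = 3.4398
sqrt((|z|-a)/2) = sqrt((11.9641-11.7)/2) = sqrt(0.1321) = 0.3634

±(3.4398 + 0.3634i) i.e. 3.4398 + 0.3634i and -3.4398 - 0.3634i


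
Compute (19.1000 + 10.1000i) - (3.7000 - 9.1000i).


Real: 19.1 - 3.7 = 15.4
Imag: 10.1 + 9.1 = 19.2

15.4000 + 19.2000i


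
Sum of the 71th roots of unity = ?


The sum of all 71th roots of unity is 0.
Geometric series: (1 - w^71)/(1 - w) = (1-1)/(1-w) = 0 since w^71 = 1, w ≠ 1.
Alternatively: coefficient of z^70 in z^71 - 1 is 0.

0


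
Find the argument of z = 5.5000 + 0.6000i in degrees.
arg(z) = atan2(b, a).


Re = 5.5, Im = 0.6
arg = atan2(0.6, 5.5) = 6.2258 degrees

arg(z) = 6.2258 degrees


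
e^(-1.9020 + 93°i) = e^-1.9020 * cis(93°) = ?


e^-1.9020 = 0.1493
cos(93°) = -0.0523
sin(93°) = 0.9986
Real = 0.1493*(-0.0523) = -0.0078
Imag = 0.1493*0.9986 = 0.1491

-0.0078 + 0.1491i


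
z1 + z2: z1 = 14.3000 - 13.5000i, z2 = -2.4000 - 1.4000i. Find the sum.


Real: 14.3 - 2.4 = 11.9
Imag: -13.5 - 1.4 = -14.9

11.9000 - 14.9000i


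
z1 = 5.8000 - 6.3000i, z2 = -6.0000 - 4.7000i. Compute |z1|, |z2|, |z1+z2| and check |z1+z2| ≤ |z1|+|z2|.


|z1| = sqrt(5.8^2 + (-6.3)^2) = sqrt(73.33) = 8.5633
|z2| = sqrt((-6)^2 + (-4.7)^2) = sqrt(58.09) = 7.6217
z1+z2 = -0.2000 - 11.0000i
|z1+z2| = sqrt(121.04) = 11.0018
|z1|+|z2| = 8.5633 + 7.6217 = 16.1850

|z1+z2| = 11.0018 ≤ |z1|+|z2| = 16.1850 (verified)


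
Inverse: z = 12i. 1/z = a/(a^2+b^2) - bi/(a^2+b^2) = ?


|z|^2 = 0+144 = 144
1/z = (0 - 12i)/144

1/z = 0 - 0.0833i


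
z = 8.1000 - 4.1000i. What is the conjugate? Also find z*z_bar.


z_bar = 8.1000 + 4.1000i
z*z_bar = 8.1^2 + (-4.1)^2 = 65.61 + 16.81 = 82.42

z_bar = 8.1000 + 4.1000i, z*z_bar = 82.42


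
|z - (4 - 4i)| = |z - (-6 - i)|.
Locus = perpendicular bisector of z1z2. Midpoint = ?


Equal distances means the locus is the perpendicular bisector of z1 and z2.
Midpoint = ((4+(-6))/2, (-4+(-1))/2) = (-1.0000, -2.5000)

Perpendicular bisector through (-1.0000, -2.5000)


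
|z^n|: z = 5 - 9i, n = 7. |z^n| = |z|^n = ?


|z| = sqrt(25+81) = sqrt(106) = 10.2956
|z^7| = |z|^7 = (sqrt(106))^7 = 106^3 * sqrt(106) = 1191016*sqrt(106)

|z^7| = 1191016*sqrt(106) ≈ 12262260.2280


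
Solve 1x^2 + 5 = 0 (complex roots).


disc = 0^2 - 4*1*5 = 0 - 20 = -20
sqrt(|disc|) = sqrt(20) = 4.4721
Real part = 0/(2*1) = 0
Imag part = 4.4721/(2*1) = 2.2361

0 ± 2.2361i


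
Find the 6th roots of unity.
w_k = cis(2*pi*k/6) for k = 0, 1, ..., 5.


The 6th roots of unity are cis(360k/6°) for k=0..5
Angle step = 360/6 = 60°
Primitive root: cis(60°)
Primitive root = 0.5000 + 0.8660i

6 roots at angles: 0°, 60°, 120°, 180°, 240°, 300°


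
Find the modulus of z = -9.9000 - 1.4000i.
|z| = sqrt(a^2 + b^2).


|z| = sqrt((-9.9)^2 + (-1.4)^2) = sqrt(98.01 + 1.96) = sqrt(99.97) = 9.9985

|z| = 9.9985


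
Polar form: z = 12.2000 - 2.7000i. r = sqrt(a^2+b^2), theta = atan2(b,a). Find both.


r = sqrt(148.84+7.29) = sqrt(156.13) = 12.4952
theta = atan2(-2.7, 12.2) = -12.4791 degrees

r = 12.4952, theta = -12.4791 degrees


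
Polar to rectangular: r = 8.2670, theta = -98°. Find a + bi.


a = 8.2670*cos(-98°) = 8.2670*(-0.13917) = -1.1505
b = 8.2670*sin(-98°) = 8.2670*(-0.990268) = -8.1865

-1.1505 - 8.1865i


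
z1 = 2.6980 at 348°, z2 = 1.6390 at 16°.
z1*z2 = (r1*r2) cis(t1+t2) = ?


r = 2.6980 * 1.6390 = 4.4220
theta = 348° + 16° = 364° = 4° (mod 360)

4.4220 cis(4°)


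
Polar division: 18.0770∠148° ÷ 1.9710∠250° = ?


r = 18.0770 / 1.9710 = 9.1715
theta = 148° - 250° = -102° = 258° (mod 360)

9.1715 cis(258°)


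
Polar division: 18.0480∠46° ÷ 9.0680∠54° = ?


r = 18.0480 / 9.0680 = 1.9903
theta = 46° - 54° = -8° = 352° (mod 360)

1.9903 cis(352°)


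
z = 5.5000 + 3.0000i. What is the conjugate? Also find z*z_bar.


z_bar = 5.5000 - 3.0000i
z*z_bar = 5.5^2 + 3^2 = 30.25 + 9 = 39.25

z_bar = 5.5000 - 3.0000i, z*z_bar = 39.25


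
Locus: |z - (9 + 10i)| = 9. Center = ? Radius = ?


|z - z0| = r is a circle with center z0 and radius r.
Center = (9, 10), radius = 9

Circle with center (9, 10) and radius 9


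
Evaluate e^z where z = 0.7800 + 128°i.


e^0.7800 = 2.18147
cos(128°) = -0.61566
sin(128°) = 0.788
Real = 2.18147*(-0.61566) = -1.3430
Imag = 2.18147*0.788 = 1.7190

-1.3430 + 1.7190i


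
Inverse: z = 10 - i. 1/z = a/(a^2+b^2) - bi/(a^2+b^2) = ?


|z|^2 = 100+1 = 101
1/z = (10 + 1i)/101

1/z = 0.0990 + 0.0099i


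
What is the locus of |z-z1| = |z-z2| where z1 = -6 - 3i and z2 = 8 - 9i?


Equal distances means the locus is the perpendicular bisector of z1 and z2.
Midpoint = ((-6+8)/2, (-3+(-9))/2) = (1.0000, -6.0000)

Perpendicular bisector through (1.0000, -6.0000)


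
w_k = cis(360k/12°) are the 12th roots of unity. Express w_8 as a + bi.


Angle = 360*8/12 = 240°
a = cos(240°) = -0.5000
b = sin(240°) = -0.8660

-0.5000 - 0.8660i


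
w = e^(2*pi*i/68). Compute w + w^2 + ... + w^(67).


With w = e^(2*pi*i/68), all 68 of the 68th roots of unity w^0 = 1, w, ..., w^(67) sum to 0: 1 + w + ... + w^(67) = (1 - w^68)/(1 - w) = 0 since w^68 = 1, w ≠ 1.
Removing the root 1: w + w^2 + ... + w^(67) = 0 - 1 = -1

Sum = -1


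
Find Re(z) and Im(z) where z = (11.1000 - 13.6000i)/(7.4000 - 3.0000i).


Multiply by conjugate: (11.1000 - 13.6000i)(7.4000 + 3.0000i) / (7.4^2 + (-3)^2)
Numerator real = 11.1*7.4 - (13.6)*(-3) = 122.94
Numerator imag = -13.6*7.4 - 11.1*(-3) = -67.34
Denominator = 63.76
Re(z) = 122.94/63.76 = 1.9282
Im(z) = -67.34/63.76 = -1.0561

Re(z) = 1.9282, Im(z) = -1.0561


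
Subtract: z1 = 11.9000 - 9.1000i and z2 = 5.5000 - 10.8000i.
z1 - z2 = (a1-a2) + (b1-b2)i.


Real: 11.9 - 5.5 = 6.4
Imag: -9.1 + 10.8 = 1.7

6.4000 + 1.7000i


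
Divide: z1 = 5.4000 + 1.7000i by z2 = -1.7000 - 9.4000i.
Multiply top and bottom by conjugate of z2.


Conjugate of z2 = -1.7000 + 9.4000i
Numerator: (5.4000 + 1.7000i)(-1.7000 + 9.4000i) = -25.1600 + 47.8700i
Denominator: (-1.7)^2 + (-9.4)^2 = 91.25
Result = (-25.1600 + 47.8700i)/91.25

-0.2757 + 0.5246i


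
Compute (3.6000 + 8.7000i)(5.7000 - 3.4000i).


Real = 3.6*5.7 - 8.7*(-3.4) = 20.52 - (-29.58) = 50.1
Imag = 3.6*(-3.4) + 5.7*8.7 = -12.24 + 49.59 = 37.35

50.1000 + 37.3500i


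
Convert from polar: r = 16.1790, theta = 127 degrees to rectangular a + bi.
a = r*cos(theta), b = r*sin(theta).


a = 16.1790*cos(127°) = 16.1790*(-0.60182) = -9.7368
b = 16.1790*sin(127°) = 16.1790*0.798636 = 12.9211

-9.7368 + 12.9211i


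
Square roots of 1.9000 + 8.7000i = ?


|z| = sqrt(3.61+75.69) = 8.9051
sqrt((|z|+a)/2) = sqrt((8.9051+1.9)/2) = sqrt(5.4025) = 2.3243
sqrt((|z|-a)/2) = sqrt((8.9051-1.9)/2) = sqrt(3.5025) = 1.8715

±(2.3243 + 1.8715i) i.e. 2.3243 + 1.8715i and -2.3243 - 1.8715i


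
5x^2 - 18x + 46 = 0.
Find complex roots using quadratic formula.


disc = (-18)^2 - 4*5*46 = 324 - 920 = -596
sqrt(|disc|) = sqrt(596) = 24.4131
Real part = 18/(2*5) = 1.8000
Imag part = 24.4131/(2*5) = 2.4413

1.8000 ± 2.4413i


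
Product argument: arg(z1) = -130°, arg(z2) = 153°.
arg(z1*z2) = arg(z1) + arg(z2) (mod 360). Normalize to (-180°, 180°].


arg(z1*z2) = -130° + 153° = 23°
Normalized to (-180°, 180°]: 23°

23°


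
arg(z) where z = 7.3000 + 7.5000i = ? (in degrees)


Re = 7.3, Im = 7.5
arg = atan2(7.5, 7.3) = 45.7742 degrees

arg(z) = 45.7742 degrees


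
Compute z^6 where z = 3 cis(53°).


r^6 = 3^6 = 729
n*theta = 6*53° = 318° = 318° (mod 360)
a = 729*cos(318°) = 541.7526
b = 729*sin(318°) = -487.7962

729 cis(318°) = 541.7526 - 487.7962i


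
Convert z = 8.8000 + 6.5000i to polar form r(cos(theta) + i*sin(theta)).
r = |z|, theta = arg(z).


r = sqrt(77.44+42.25) = sqrt(119.69) = 10.9403
theta = atan2(6.5, 8.8) = 36.4509 degrees

r = 10.9403, theta = 36.4509 degrees


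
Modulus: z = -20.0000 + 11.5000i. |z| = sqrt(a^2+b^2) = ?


|z| = sqrt((-20)^2 + 11.5^2) = sqrt(400 + 132.25) = sqrt(532.25) = 23.0705

|z| = 23.0705


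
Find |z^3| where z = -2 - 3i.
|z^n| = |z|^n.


|z| = sqrt(4+9) = sqrt(13) = 3.6056
|z^3| = |z|^3 = (sqrt(13))^3 = 13*sqrt(13)

|z^3| = 13*sqrt(13) ≈ 46.8722


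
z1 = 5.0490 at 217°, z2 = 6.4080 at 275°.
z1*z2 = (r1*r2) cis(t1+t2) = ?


r = 5.0490 * 6.4080 = 32.3540
theta = 217° + 275° = 492° = 132° (mod 360)

32.3540 cis(132°)


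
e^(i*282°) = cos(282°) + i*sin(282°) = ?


cos(282°) = 0.2079
sin(282°) = -0.9781

e^(i*282°) = 0.2079 - 0.9781i


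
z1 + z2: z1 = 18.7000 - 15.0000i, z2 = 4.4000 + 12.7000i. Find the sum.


Real: 18.7 + 4.4 = 23.1
Imag: -15 + 12.7 = -2.3

23.1000 - 2.3000i


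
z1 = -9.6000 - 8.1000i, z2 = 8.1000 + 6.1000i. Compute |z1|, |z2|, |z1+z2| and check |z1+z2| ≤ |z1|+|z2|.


|z1| = sqrt((-9.6)^2 + (-8.1)^2) = sqrt(157.77) = 12.5607
|z2| = sqrt(8.1^2 + 6.1^2) = sqrt(102.82) = 10.1400
z1+z2 = -1.5000 - 2.0000i
|z1+z2| = sqrt(6.25) = 2.5000
|z1|+|z2| = 12.5607 + 10.1400 = 22.7007

|z1+z2| = 2.5000 ≤ |z1|+|z2| = 22.7007 (verified)


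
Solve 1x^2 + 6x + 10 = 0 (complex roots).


disc = 6^2 - 4*1*10 = 36 - 40 = -4
sqrt(|disc|) = sqrt(4) = 2.0000
Real part = -6/(2*1) = -3.0000
Imag part = 2.0000/(2*1) = 1.0000

-3.0000 ± 1.0000i


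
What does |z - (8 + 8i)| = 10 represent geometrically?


|z - z0| = r is a circle with center z0 and radius r.
Center = (8, 8), radius = 10

Circle with center (8, 8) and radius 10


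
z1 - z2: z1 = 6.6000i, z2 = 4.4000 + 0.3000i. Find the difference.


Real: 0 - 4.4 = -4.4
Imag: 6.6 - 0.3 = 6.3

-4.4000 + 6.3000i


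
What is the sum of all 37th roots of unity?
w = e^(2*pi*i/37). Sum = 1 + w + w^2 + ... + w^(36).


The sum of all 37th roots of unity is 0.
Geometric series: (1 - w^37)/(1 - w) = (1-1)/(1-w) = 0 since w^37 = 1, w ≠ 1.
Alternatively: coefficient of z^36 in z^37 - 1 is 0.

0


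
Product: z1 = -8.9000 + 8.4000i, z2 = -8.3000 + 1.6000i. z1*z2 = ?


Real = -8.9*(-8.3) - 8.4*1.6 = 73.87 - 13.44 = 60.43
Imag = -8.9*1.6 - (8.3)*8.4 = -14.24 - (69.72) = -83.96

60.4300 - 83.9600i


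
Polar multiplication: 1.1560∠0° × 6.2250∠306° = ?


r = 1.1560 * 6.2250 = 7.1961
theta = 0° + 306° = 306° = 306° (mod 360)

7.1961 cis(306°)


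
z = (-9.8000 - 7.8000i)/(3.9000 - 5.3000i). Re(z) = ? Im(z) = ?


Multiply by conjugate: (-9.8000 - 7.8000i)(3.9000 + 5.3000i) / (3.9^2 + (-5.3)^2)
Numerator real = -9.8*3.9 - (7.8)*(-5.3) = 3.12
Numerator imag = -7.8*3.9 - (-9.8)*(-5.3) = -82.36
Denominator = 43.3
Re(z) = 3.12/43.3 = 0.0721
Im(z) = -82.36/43.3 = -1.9021

Re(z) = 0.0721, Im(z) = -1.9021


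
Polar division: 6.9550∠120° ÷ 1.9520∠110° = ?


r = 6.9550 / 1.9520 = 3.5630
theta = 120° - 110° = 10° = 10° (mod 360)

3.5630 cis(10°)


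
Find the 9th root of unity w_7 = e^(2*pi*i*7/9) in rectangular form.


Angle = 360*7/9 = 280°
a = cos(280°) = 0.1736
b = sin(280°) = -0.9848

0.1736 - 0.9848i


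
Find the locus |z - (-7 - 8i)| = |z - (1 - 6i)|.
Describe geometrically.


Equal distances means the locus is the perpendicular bisector of z1 and z2.
Midpoint = ((-7+1)/2, (-8+(-6))/2) = (-3.0000, -7.0000)

Perpendicular bisector through (-3.0000, -7.0000)


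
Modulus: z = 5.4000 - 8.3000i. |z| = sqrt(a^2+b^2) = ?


|z| = sqrt(5.4^2 + (-8.3)^2) = sqrt(29.16 + 68.89) = sqrt(98.05) = 9.9020

|z| = 9.9020


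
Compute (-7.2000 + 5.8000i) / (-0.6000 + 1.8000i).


Conjugate of z2 = -0.6000 - 1.8000i
Numerator: (-7.2000 + 5.8000i)(-0.6000 - 1.8000i) = 14.7600 + 9.4800i
Denominator: (-0.6)^2 + 1.8^2 = 3.6
Result = (14.7600 + 9.4800i)/3.6

4.1000 + 2.6333i


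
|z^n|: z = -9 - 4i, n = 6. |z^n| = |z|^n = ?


|z| = sqrt(81+16) = sqrt(97) = 9.8489
|z^6| = |z|^6 = (sqrt(97))^6 = 97^3 = 912673

|z^6| = 912673


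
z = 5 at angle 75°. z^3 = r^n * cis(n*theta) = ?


r^3 = 5^3 = 125
n*theta = 3*75° = 225° = 225° (mod 360)
a = 125*cos(225°) = -88.3883
b = 125*sin(225°) = -88.3883

125 cis(225°) = -88.3883 - 88.3883i


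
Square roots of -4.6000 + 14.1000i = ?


|z| = sqrt(21.16+198.81) = 14.8314
sqrt((|z|+a)/2) = sqrt((14.8314+(-4.6))/2) = sqrt(5.1157) = 2.2618
sqrt((|z|-a)/2) = sqrt((14.8314-(-4.6))/2) = sqrt(9.7157) = 3.1170

±(2.2618 + 3.1170i) i.e. 2.2618 + 3.1170i and -2.2618 - 3.1170i


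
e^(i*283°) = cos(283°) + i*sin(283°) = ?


cos(283°) = 0.2250
sin(283°) = -0.9744

e^(i*283°) = 0.2250 - 0.9744i


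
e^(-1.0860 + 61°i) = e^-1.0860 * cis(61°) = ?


e^-1.0860 = 0.33756
cos(61°) = 0.48481
sin(61°) = 0.8746
Real = 0.33756*0.48481 = 0.1637
Imag = 0.33756*0.8746 = 0.2952

0.1637 + 0.2952i


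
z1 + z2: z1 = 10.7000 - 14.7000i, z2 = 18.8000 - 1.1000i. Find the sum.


Real: 10.7 + 18.8 = 29.5
Imag: -14.7 - 1.1 = -15.8

29.5000 - 15.8000i


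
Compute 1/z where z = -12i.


|z|^2 = 0+144 = 144
1/z = (0 + 12i)/144

1/z = 0 + 0.0833i


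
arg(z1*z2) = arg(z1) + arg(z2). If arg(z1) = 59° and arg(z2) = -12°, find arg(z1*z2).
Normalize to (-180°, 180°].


arg(z1*z2) = 59° - 12° = 47°
Normalized to (-180°, 180°]: 47°

47°


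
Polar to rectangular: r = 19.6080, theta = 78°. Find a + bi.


a = 19.6080*cos(78°) = 19.6080*0.20791 = 4.0767
b = 19.6080*sin(78°) = 19.6080*0.978148 = 19.1795

4.0767 + 19.1795i


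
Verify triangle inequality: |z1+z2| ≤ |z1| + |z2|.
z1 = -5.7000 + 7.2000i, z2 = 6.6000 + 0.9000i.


|z1| = sqrt((-5.7)^2 + 7.2^2) = sqrt(84.33) = 9.1831
|z2| = sqrt(6.6^2 + 0.9^2) = sqrt(44.37) = 6.6611
z1+z2 = 0.9000 + 8.1000i
|z1+z2| = sqrt(66.42) = 8.1498
|z1|+|z2| = 9.1831 + 6.6611 = 15.8442

|z1+z2| = 8.1498 ≤ |z1|+|z2| = 15.8442 (verified)


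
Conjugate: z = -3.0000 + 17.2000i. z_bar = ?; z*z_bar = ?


z_bar = -3.0000 - 17.2000i
z*z_bar = (-3)^2 + 17.2^2 = 9 + 295.84 = 304.84

z_bar = -3.0000 - 17.2000i, z*z_bar = 304.84


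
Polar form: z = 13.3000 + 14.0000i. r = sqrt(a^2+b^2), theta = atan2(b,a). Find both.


r = sqrt(176.89+196) = sqrt(372.89) = 19.3104
theta = atan2(14, 13.3) = 46.4688 degrees

r = 19.3104, theta = 46.4688 degrees


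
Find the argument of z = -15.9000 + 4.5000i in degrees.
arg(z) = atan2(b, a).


Re = -15.9, Im = 4.5
arg = atan2(4.5, -15.9) = 164.1975 degrees

arg(z) = 164.1975 degrees


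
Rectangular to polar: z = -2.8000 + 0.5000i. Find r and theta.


r = sqrt(7.84+0.25) = sqrt(8.09) = 2.8443
theta = atan2(0.5, -2.8) = 169.8753 degrees

r = 2.8443, theta = 169.8753 degrees


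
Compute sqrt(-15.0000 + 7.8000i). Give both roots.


|z| = sqrt(225+60.84) = 16.9068
sqrt((|z|+a)/2) = sqrt((16.9068+(-15))/2) = sqrt(0.9534) = 0.9764
sqrt((|z|-a)/2) = sqrt((16.9068-(-15))/2) = sqrt(15.9534) = 3.9942

±(0.9764 + 3.9942i) i.e. 0.9764 + 3.9942i and -0.9764 - 3.9942i


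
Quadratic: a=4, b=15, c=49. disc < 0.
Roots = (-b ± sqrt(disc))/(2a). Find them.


disc = 15^2 - 4*4*49 = 225 - 784 = -559
sqrt(|disc|) = sqrt(559) = 23.6432
Real part = -15/(2*4) = -1.8750
Imag part = 23.6432/(2*4) = 2.9554

-1.8750 ± 2.9554i


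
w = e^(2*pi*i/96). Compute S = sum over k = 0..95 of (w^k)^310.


The roots are w_k = w^k with w = e^(2*pi*i/96), and (w^k)^310 = (w^310)^k.
So S = 1 + u + u^2 + ... + u^(95) with u = w^310.
310 = 3*96 + 22, so 310 is not a multiple of 96: u = (w^96)^3 * w^22 = w^22 ≠ 1 (w is a primitive 96th root), while u^96 = (w^96)^310 = 1.
Geometric series: S = (1 - u^96)/(1 - u) = (1 - 1)/(1 - u) = 0

S = 0


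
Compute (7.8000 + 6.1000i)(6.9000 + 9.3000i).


Real = 7.8*6.9 - 6.1*9.3 = 53.82 - 56.73 = -2.91
Imag = 7.8*9.3 + 6.9*6.1 = 72.54 + 42.09 = 114.63

-2.9100 + 114.6300i


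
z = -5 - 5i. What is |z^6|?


|z| = sqrt(25+25) = sqrt(50) = 7.0711
|z^6| = |z|^6 = (sqrt(50))^6 = 50^3 = 125000

|z^6| = 125000


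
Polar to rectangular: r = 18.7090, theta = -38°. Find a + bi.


a = 18.7090*cos(-38°) = 18.7090*0.78801 = 14.7429
b = 18.7090*sin(-38°) = 18.7090*(-0.61566) = -11.5184

14.7429 - 11.5184i


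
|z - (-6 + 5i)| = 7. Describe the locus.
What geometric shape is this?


|z - z0| = r is a circle with center z0 and radius r.
Center = (-6, 5), radius = 7

Circle with center (-6, 5) and radius 7


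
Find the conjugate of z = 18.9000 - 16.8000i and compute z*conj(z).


z_bar = 18.9000 + 16.8000i
z*z_bar = 18.9^2 + (-16.8)^2 = 357.21 + 282.24 = 639.45

z_bar = 18.9000 + 16.8000i, z*z_bar = 639.45


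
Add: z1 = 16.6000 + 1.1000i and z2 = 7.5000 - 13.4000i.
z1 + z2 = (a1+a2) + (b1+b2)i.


Real: 16.6 + 7.5 = 24.1
Imag: 1.1 - 13.4 = -12.3

24.1000 - 12.3000i


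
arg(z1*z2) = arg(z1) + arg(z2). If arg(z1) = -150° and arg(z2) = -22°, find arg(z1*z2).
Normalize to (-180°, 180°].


arg(z1*z2) = -150° - 22° = -172°
Normalized to (-180°, 180°]: -172°

-172°


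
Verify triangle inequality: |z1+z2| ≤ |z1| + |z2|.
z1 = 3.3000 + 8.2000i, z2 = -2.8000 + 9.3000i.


|z1| = sqrt(3.3^2 + 8.2^2) = sqrt(78.13) = 8.8391
|z2| = sqrt((-2.8)^2 + 9.3^2) = sqrt(94.33) = 9.7124
z1+z2 = 0.5000 + 17.5000i
|z1+z2| = sqrt(306.5) = 17.5071
|z1|+|z2| = 8.8391 + 9.7124 = 18.5515

|z1+z2| = 17.5071 ≤ |z1|+|z2| = 18.5515 (verified)


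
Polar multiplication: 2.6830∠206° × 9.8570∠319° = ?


r = 2.6830 * 9.8570 = 26.4463
theta = 206° + 319° = 525° = 165° (mod 360)

26.4463 cis(165°)


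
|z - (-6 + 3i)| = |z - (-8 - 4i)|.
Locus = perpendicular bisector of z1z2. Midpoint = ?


Equal distances means the locus is the perpendicular bisector of z1 and z2.
Midpoint = ((-6+(-8))/2, (3+(-4))/2) = (-7.0000, -0.5000)

Perpendicular bisector through (-7.0000, -0.5000)


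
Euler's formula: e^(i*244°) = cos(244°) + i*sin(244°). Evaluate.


cos(244°) = -0.4384
sin(244°) = -0.8988

e^(i*244°) = -0.4384 - 0.8988i


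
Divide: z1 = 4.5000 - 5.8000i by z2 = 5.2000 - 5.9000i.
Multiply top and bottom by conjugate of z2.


Conjugate of z2 = 5.2000 + 5.9000i
Numerator: (4.5000 - 5.8000i)(5.2000 + 5.9000i) = 57.6200 - 3.6100i
Denominator: 5.2^2 + (-5.9)^2 = 61.85
Result = (57.6200 - 3.6100i)/61.85

0.9316 - 0.0584i


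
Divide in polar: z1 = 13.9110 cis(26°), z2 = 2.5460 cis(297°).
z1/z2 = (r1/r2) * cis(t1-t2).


r = 13.9110 / 2.5460 = 5.4639
theta = 26° - 297° = -271° = 89° (mod 360)

5.4639 cis(89°)


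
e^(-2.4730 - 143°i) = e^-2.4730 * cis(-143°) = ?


e^-2.4730 = 0.084331
cos(-143°) = -0.79864
sin(-143°) = -0.6018
Real = 0.084331*(-0.79864) = -0.0674
Imag = 0.084331*(-0.6018) = -0.0508

-0.0674 - 0.0508i


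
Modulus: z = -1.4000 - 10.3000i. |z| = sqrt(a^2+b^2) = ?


|z| = sqrt((-1.4)^2 + (-10.3)^2) = sqrt(1.96 + 106.09) = sqrt(108.05) = 10.3947

|z| = 10.3947


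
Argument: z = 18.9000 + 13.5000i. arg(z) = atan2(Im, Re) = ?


Re = 18.9, Im = 13.5
arg = atan2(13.5, 18.9) = 35.5377 degrees

arg(z) = 35.5377 degrees


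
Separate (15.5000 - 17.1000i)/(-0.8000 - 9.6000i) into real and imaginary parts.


Multiply by conjugate: (15.5000 - 17.1000i)(-0.8000 + 9.6000i) / ((-0.8)^2 + (-9.6)^2)
Numerator real = 15.5*(-0.8) - (17.1)*(-9.6) = 151.76
Numerator imag = -17.1*(-0.8) - 15.5*(-9.6) = 162.48
Denominator = 92.8
Re(z) = 151.76/92.8 = 1.6353
Im(z) = 162.48/92.8 = 1.7509

Re(z) = 1.6353, Im(z) = 1.7509


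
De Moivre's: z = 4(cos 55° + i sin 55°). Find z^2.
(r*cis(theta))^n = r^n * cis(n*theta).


r^2 = 4^2 = 16
n*theta = 2*55° = 110° = 110° (mod 360)
a = 16*cos(110°) = -5.4723
b = 16*sin(110°) = 15.0351

16 cis(110°) = -5.4723 + 15.0351i


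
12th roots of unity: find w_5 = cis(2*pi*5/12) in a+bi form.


Angle = 360*5/12 = 150°
a = cos(150°) = -0.8660
b = sin(150°) = 0.5000

-0.8660 + 0.5000i


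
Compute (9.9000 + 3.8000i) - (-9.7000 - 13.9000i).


Real: 9.9 + 9.7 = 19.6
Imag: 3.8 + 13.9 = 17.7

19.6000 + 17.7000i


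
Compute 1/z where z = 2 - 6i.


|z|^2 = 4+36 = 40
1/z = (2 + 6i)/40

1/z = 0.0500 + 0.1500i


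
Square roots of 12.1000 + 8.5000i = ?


|z| = sqrt(146.41+72.25) = 14.7872
sqrt((|z|+a)/2) = sqrt((14.7872+12.1)/2) = sqrt(13.4436) = 3.6665
sqrt((|z|-a)/2) = sqrt((14.7872-12.1)/2) = sqrt(1.3436) = 1.1591

±(3.6665 + 1.1591i) i.e. 3.6665 + 1.1591i and -3.6665 - 1.1591i


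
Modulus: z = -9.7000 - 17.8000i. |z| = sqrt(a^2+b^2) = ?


|z| = sqrt((-9.7)^2 + (-17.8)^2) = sqrt(94.09 + 316.84) = sqrt(410.93) = 20.2714

|z| = 20.2714


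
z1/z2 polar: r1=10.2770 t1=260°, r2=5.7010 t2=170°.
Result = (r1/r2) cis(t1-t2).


r = 10.2770 / 5.7010 = 1.8027
theta = 260° - 170° = 90° = 90° (mod 360)

1.8027 cis(90°)


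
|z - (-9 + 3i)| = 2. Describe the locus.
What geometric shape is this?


|z - z0| = r is a circle with center z0 and radius r.
Center = (-9, 3), radius = 2

Circle with center (-9, 3) and radius 2


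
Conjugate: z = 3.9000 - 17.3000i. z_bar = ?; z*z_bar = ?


z_bar = 3.9000 + 17.3000i
z*z_bar = 3.9^2 + (-17.3)^2 = 15.21 + 299.29 = 314.5

z_bar = 3.9000 + 17.3000i, z*z_bar = 314.5


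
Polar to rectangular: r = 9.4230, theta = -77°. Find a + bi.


a = 9.4230*cos(-77°) = 9.4230*0.22495 = 2.1197
b = 9.4230*sin(-77°) = 9.4230*(-0.97437) = -9.1815

2.1197 - 9.1815i


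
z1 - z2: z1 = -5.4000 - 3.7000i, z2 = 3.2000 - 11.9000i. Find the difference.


Real: -5.4 - 3.2 = -8.6
Imag: -3.7 + 11.9 = 8.2

-8.6000 + 8.2000i


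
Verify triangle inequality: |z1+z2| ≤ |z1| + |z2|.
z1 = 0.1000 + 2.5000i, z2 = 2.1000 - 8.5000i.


|z1| = sqrt(0.1^2 + 2.5^2) = sqrt(6.26) = 2.5020
|z2| = sqrt(2.1^2 + (-8.5)^2) = sqrt(76.66) = 8.7556
z1+z2 = 2.2000 - 6.0000i
|z1+z2| = sqrt(40.84) = 6.3906
|z1|+|z2| = 2.5020 + 8.7556 = 11.2576

|z1+z2| = 6.3906 ≤ |z1|+|z2| = 11.2576 (verified)


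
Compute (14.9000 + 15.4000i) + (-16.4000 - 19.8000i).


Real: 14.9 - 16.4 = -1.5
Imag: 15.4 - 19.8 = -4.4

-1.5000 - 4.4000i


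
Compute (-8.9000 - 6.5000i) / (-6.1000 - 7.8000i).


Conjugate of z2 = -6.1000 + 7.8000i
Numerator: (-8.9000 - 6.5000i)(-6.1000 + 7.8000i) = 104.9900 - 29.7700i
Denominator: (-6.1)^2 + (-7.8)^2 = 98.05
Result = (104.9900 - 29.7700i)/98.05

1.0708 - 0.3036i


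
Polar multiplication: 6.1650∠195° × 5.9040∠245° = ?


r = 6.1650 * 5.9040 = 36.3982
theta = 195° + 245° = 440° = 80° (mod 360)

36.3982 cis(80°)


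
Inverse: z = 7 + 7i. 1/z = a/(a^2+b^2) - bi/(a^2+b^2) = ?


|z|^2 = 49+49 = 98
1/z = (7 - 7i)/98

1/z = 0.0714 - 0.0714i


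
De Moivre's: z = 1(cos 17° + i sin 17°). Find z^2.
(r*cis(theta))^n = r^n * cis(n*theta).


r^2 = 1^2 = 1
n*theta = 2*17° = 34° = 34° (mod 360)
a = 1*cos(34°) = 0.8290
b = 1*sin(34°) = 0.5592

1 cis(34°) = 0.8290 + 0.5592i


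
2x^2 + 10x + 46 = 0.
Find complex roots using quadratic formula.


disc = 10^2 - 4*2*46 = 100 - 368 = -268
sqrt(|disc|) = sqrt(268) = 16.3707
Real part = -10/(2*2) = -2.5000
Imag part = 16.3707/(2*2) = 4.0927

-2.5000 ± 4.0927i


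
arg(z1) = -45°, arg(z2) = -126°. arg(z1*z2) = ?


arg(z1*z2) = -45° - 126° = -171°
Normalized to (-180°, 180°]: -171°

-171°


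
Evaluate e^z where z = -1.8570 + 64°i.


e^-1.8570 = 0.1561
cos(64°) = 0.4384
sin(64°) = 0.8988
Real = 0.1561*0.4384 = 0.0684
Imag = 0.1561*0.8988 = 0.1403

0.0684 + 0.1403i


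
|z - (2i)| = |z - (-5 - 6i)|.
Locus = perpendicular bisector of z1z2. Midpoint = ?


Equal distances means the locus is the perpendicular bisector of z1 and z2.
Midpoint = ((0+(-5))/2, (2+(-6))/2) = (-2.5000, -2.0000)

Perpendicular bisector through (-2.5000, -2.0000)


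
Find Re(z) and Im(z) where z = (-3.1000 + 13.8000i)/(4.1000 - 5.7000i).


Multiply by conjugate: (-3.1000 + 13.8000i)(4.1000 + 5.7000i) / (4.1^2 + (-5.7)^2)
Numerator real = -3.1*4.1 + 13.8*(-5.7) = -91.37
Numerator imag = 13.8*4.1 - (-3.1)*(-5.7) = 38.91
Denominator = 49.3
Re(z) = -91.37/49.3 = -1.8533
Im(z) = 38.91/49.3 = 0.7892

Re(z) = -1.8533, Im(z) = 0.7892


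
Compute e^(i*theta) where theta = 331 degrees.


cos(331°) = 0.8746
sin(331°) = -0.4848

e^(i*331°) = 0.8746 - 0.4848i


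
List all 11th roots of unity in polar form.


The 11th roots of unity are cis(360k/11°) for k=0..10
Angle step = 360/11 = 32.7273°
Primitive root: cis(32.7273°)
Primitive root = 0.8413 + 0.5406i

11 roots at angles: 0°, 32.7273°, 65.4545°, 98.1818°, 130.9091°, 163.6364°, 196.3636°, 229.0909°, 261.8182°, 294.5455°, 327.2727°


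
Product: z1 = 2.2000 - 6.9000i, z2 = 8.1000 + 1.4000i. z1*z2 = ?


Real = 2.2*8.1 - (-6.9)*1.4 = 17.82 - (-9.66) = 27.48
Imag = 2.2*1.4 + 8.1*(-6.9) = 3.08 - (55.89) = -52.81

27.4800 - 52.8100i


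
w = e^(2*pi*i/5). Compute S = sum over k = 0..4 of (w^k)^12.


The roots are w_k = w^k with w = e^(2*pi*i/5), and (w^k)^12 = (w^12)^k.
So S = 1 + u + u^2 + ... + u^(4) with u = w^12.
12 = 2*5 + 2, so 12 is not a multiple of 5: u = (w^5)^2 * w^2 = w^2 ≠ 1 (w is a primitive 5th root), while u^5 = (w^5)^12 = 1.
Geometric series: S = (1 - u^5)/(1 - u) = (1 - 1)/(1 - u) = 0

S = 0


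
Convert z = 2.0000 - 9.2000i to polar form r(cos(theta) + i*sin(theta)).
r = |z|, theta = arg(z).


r = sqrt(4+84.64) = sqrt(88.64) = 9.4149
theta = atan2(-9.2, 2) = -77.7352 degrees

r = 9.4149, theta = -77.7352 degrees


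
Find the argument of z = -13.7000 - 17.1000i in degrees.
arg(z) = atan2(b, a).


Re = -13.7, Im = -17.1
arg = atan2(-17.1, -13.7) = -128.7006 degrees

arg(z) = -128.7006 degrees


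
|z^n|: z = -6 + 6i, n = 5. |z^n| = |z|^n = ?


|z| = sqrt(36+36) = sqrt(72) = 8.4853
|z^5| = |z|^5 = (sqrt(72))^5 = 72^2 * sqrt(72) = 5184*sqrt(72)

|z^5| = 5184*sqrt(72) ≈ 43987.6986


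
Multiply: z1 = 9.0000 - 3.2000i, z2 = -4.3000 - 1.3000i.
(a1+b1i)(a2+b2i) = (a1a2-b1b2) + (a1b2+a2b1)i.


Real = 9*(-4.3) - (-3.2)*(-1.3) = -38.7 - 4.16 = -42.86
Imag = 9*(-1.3) - (4.3)*(-3.2) = -11.7 + 13.76 = 2.06

-42.8600 + 2.0600i


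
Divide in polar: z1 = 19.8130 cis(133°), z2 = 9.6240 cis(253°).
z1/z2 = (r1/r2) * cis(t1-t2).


r = 19.8130 / 9.6240 = 2.0587
theta = 133° - 253° = -120° = 240° (mod 360)

2.0587 cis(240°)


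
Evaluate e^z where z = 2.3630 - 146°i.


e^2.3630 = 10.6228
cos(-146°) = -0.82904
sin(-146°) = -0.55919
Real = 10.6228*(-0.82904) = -8.8067
Imag = 10.6228*(-0.55919) = -5.9402

-8.8067 - 5.9402i


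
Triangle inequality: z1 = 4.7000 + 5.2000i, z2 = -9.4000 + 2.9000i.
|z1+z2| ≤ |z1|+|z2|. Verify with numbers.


|z1| = sqrt(4.7^2 + 5.2^2) = sqrt(49.13) = 7.0093
|z2| = sqrt((-9.4)^2 + 2.9^2) = sqrt(96.77) = 9.8372
z1+z2 = -4.7000 + 8.1000i
|z1+z2| = sqrt(87.7) = 9.3648
|z1|+|z2| = 7.0093 + 9.8372 = 16.8465

|z1+z2| = 9.3648 ≤ |z1|+|z2| = 16.8465 (verified)


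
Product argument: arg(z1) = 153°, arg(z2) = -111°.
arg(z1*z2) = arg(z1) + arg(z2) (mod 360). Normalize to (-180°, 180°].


arg(z1*z2) = 153° - 111° = 42°
Normalized to (-180°, 180°]: 42°

42°


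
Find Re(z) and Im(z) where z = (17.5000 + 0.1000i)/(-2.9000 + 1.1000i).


Multiply by conjugate: (17.5000 + 0.1000i)(-2.9000 - 1.1000i) / ((-2.9)^2 + 1.1^2)
Numerator real = 17.5*(-2.9) + 0.1*1.1 = -50.64
Numerator imag = 0.1*(-2.9) - 17.5*1.1 = -19.54
Denominator = 9.62
Re(z) = -50.64/9.62 = -5.2640
Im(z) = -19.54/9.62 = -2.0312

Re(z) = -5.2640, Im(z) = -2.0312


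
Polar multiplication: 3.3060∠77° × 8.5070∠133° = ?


r = 3.3060 * 8.5070 = 28.1241
theta = 77° + 133° = 210° = 210° (mod 360)

28.1241 cis(210°)


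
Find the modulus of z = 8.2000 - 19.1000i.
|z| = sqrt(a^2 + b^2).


|z| = sqrt(8.2^2 + (-19.1)^2) = sqrt(67.24 + 364.81) = sqrt(432.05) = 20.7858

|z| = 20.7858


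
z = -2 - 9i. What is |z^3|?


|z| = sqrt(4+81) = sqrt(85) = 9.2195
|z^3| = |z|^3 = (sqrt(85))^3 = 85*sqrt(85)

|z^3| = 85*sqrt(85) ≈ 783.6613


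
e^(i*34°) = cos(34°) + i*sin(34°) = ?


cos(34°) = 0.8290
sin(34°) = 0.5592

e^(i*34°) = 0.8290 + 0.5592i


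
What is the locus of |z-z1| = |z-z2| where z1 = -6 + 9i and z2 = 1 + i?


Equal distances means the locus is the perpendicular bisector of z1 and z2.
Midpoint = ((-6+1)/2, (9+1)/2) = (-2.5000, 5.0000)

Perpendicular bisector through (-2.5000, 5.0000)


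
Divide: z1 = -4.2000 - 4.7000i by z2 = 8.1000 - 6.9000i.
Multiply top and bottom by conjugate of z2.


Conjugate of z2 = 8.1000 + 6.9000i
Numerator: (-4.2000 - 4.7000i)(8.1000 + 6.9000i) = -1.5900 - 67.0500i
Denominator: 8.1^2 + (-6.9)^2 = 113.22
Result = (-1.5900 - 67.0500i)/113.22

-0.0140 - 0.5922i


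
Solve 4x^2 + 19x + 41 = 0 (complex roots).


disc = 19^2 - 4*4*41 = 361 - 656 = -295
sqrt(|disc|) = sqrt(295) = 17.1756
Real part = -19/(2*4) = -2.3750
Imag part = 17.1756/(2*4) = 2.1469

-2.3750 ± 2.1469i


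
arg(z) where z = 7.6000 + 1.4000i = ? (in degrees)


Re = 7.6, Im = 1.4
arg = atan2(1.4, 7.6) = 10.4375 degrees

arg(z) = 10.4375 degrees


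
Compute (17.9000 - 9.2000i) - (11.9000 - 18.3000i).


Real: 17.9 - 11.9 = 6
Imag: -9.2 + 18.3 = 9.1

6.0000 + 9.1000i


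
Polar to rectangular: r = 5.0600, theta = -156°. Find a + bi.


a = 5.0600*cos(-156°) = 5.0600*(-0.913545) = -4.6225
b = 5.0600*sin(-156°) = 5.0600*(-0.40674) = -2.0581

-4.6225 - 2.0581i


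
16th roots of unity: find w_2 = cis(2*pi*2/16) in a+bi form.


Angle = 360*2/16 = 45°
a = cos(45°) = 0.7071
b = sin(45°) = 0.7071

0.7071 + 0.7071i


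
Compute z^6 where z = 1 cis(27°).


r^6 = 1^6 = 1
n*theta = 6*27° = 162° = 162° (mod 360)
a = 1*cos(162°) = -0.9511
b = 1*sin(162°) = 0.3090

1 cis(162°) = -0.9511 + 0.3090i


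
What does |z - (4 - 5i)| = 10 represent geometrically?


|z - z0| = r is a circle with center z0 and radius r.
Center = (4, -5), radius = 10

Circle with center (4, -5) and radius 10


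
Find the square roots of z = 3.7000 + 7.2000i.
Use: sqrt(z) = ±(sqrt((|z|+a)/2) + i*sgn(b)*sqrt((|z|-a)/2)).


|z| = sqrt(13.69+51.84) = 8.0951
sqrt((|z|+a)/2) = sqrt((8.0951+3.7)/2) = sqrt(5.8975) = 2.4285
sqrt((|z|-a)/2) = sqrt((8.0951-3.7)/2) = sqrt(2.1975) = 1.4824

±(2.4285 + 1.4824i) i.e. 2.4285 + 1.4824i and -2.4285 - 1.4824i


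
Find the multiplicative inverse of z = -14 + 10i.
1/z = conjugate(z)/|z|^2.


|z|^2 = 196+100 = 296
1/z = (-14 - 10i)/296

1/z = -0.0473 - 0.0338i


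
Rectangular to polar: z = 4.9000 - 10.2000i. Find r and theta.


r = sqrt(24.01+104.04) = sqrt(128.05) = 11.3159
theta = atan2(-10.2, 4.9) = -64.3407 degrees

r = 11.3159, theta = -64.3407 degrees


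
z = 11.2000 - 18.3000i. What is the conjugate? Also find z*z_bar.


z_bar = 11.2000 + 18.3000i
z*z_bar = 11.2^2 + (-18.3)^2 = 125.44 + 334.89 = 460.33

z_bar = 11.2000 + 18.3000i, z*z_bar = 460.33


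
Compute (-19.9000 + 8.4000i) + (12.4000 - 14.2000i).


Real: -19.9 + 12.4 = -7.5
Imag: 8.4 - 14.2 = -5.8

-7.5000 - 5.8000i


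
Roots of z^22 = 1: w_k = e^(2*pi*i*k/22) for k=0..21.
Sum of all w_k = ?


The sum of all 22th roots of unity is 0.
Geometric series: (1 - w^22)/(1 - w) = (1-1)/(1-w) = 0 since w^22 = 1, w ≠ 1.
Alternatively: coefficient of z^21 in z^22 - 1 is 0.

0


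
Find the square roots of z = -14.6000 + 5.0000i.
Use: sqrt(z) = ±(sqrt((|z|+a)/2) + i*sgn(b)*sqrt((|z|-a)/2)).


|z| = sqrt(213.16+25) = 15.4324
sqrt((|z|+a)/2) = sqrt((15.4324+(-14.6))/2) = sqrt(0.4162) = 0.6451
sqrt((|z|-a)/2) = sqrt((15.4324-(-14.6))/2) = sqrt(15.0162) = 3.8751

±(0.6451 + 3.8751i) i.e. 0.6451 + 3.8751i and -0.6451 - 3.8751i


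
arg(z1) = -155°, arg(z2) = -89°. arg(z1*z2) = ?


arg(z1*z2) = -155° - 89° = -244°
Normalized to (-180°, 180°]: 116°

116°


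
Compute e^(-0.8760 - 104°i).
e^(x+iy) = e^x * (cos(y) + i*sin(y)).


e^-0.8760 = 0.41645
cos(-104°) = -0.2419
sin(-104°) = -0.9703
Real = 0.41645*(-0.2419) = -0.1007
Imag = 0.41645*(-0.9703) = -0.4041

-0.1007 - 0.4041i


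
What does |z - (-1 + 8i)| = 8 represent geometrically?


|z - z0| = r is a circle with center z0 and radius r.
Center = (-1, 8), radius = 8

Circle with center (-1, 8) and radius 8


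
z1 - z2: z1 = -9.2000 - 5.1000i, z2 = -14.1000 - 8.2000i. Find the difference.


Real: -9.2 + 14.1 = 4.9
Imag: -5.1 + 8.2 = 3.1

4.9000 + 3.1000i


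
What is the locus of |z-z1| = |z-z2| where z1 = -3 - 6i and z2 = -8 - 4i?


Equal distances means the locus is the perpendicular bisector of z1 and z2.
Midpoint = ((-3+(-8))/2, (-6+(-4))/2) = (-5.5000, -5.0000)

Perpendicular bisector through (-5.5000, -5.0000)


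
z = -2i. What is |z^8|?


|z| = sqrt(0+4) = sqrt(4) = 2
|z^8| = |z|^8 = 2^8 = 256

|z^8| = 256


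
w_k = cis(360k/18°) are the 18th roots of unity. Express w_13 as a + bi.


Angle = 360*13/18 = 260°
a = cos(260°) = -0.1736
b = sin(260°) = -0.9848

-0.1736 - 0.9848i


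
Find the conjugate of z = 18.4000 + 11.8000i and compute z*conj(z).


z_bar = 18.4000 - 11.8000i
z*z_bar = 18.4^2 + 11.8^2 = 338.56 + 139.24 = 477.8

z_bar = 18.4000 - 11.8000i, z*z_bar = 477.8
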